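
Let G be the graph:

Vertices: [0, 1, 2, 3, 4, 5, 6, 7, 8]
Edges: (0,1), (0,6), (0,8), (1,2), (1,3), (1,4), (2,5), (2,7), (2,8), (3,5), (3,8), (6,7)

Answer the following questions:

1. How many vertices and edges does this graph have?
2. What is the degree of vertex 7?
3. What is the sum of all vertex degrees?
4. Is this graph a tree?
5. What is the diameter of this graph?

Count: 9 vertices, 12 edges.
Vertex 7 has neighbors [2, 6], degree = 2.
Handshaking lemma: 2 * 12 = 24.
A tree on 9 vertices has 8 edges. This graph has 12 edges (4 extra). Not a tree.
Diameter (longest shortest path) = 3.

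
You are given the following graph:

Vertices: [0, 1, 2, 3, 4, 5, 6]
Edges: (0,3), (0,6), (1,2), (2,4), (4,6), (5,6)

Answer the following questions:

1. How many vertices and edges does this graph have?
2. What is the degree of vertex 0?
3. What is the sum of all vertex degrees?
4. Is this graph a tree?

Count: 7 vertices, 6 edges.
Vertex 0 has neighbors [3, 6], degree = 2.
Handshaking lemma: 2 * 6 = 12.
A graph is a tree iff it is connected and has exactly n-1 edges. This graph is connected (all 7 vertices in one component) and has 7-1 = 6 edges. It is a tree.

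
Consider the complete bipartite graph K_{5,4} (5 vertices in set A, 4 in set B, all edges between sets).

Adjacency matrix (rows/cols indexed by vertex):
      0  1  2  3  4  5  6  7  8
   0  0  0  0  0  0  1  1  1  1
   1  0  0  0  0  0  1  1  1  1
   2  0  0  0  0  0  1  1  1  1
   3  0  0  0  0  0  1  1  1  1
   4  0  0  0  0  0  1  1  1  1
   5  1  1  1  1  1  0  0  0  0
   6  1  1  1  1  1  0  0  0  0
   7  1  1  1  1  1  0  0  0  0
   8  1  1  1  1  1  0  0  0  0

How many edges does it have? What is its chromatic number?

K_{5,4} has 5 * 4 = 20 edges.
Bipartite graphs have chromatic number 2 (color each partition differently).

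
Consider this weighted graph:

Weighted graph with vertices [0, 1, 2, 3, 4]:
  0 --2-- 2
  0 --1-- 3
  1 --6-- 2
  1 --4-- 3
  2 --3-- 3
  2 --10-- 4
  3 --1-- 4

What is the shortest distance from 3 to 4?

Using Dijkstra's algorithm from vertex 3:
Shortest path: 3 -> 4
Total weight: 1 = 1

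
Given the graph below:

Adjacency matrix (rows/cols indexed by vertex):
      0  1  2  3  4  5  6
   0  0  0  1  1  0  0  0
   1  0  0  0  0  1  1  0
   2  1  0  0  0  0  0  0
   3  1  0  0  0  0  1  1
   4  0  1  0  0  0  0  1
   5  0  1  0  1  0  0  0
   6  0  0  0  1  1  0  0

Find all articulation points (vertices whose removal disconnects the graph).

An articulation point is a vertex whose removal disconnects the graph.
Articulation points: [0, 3]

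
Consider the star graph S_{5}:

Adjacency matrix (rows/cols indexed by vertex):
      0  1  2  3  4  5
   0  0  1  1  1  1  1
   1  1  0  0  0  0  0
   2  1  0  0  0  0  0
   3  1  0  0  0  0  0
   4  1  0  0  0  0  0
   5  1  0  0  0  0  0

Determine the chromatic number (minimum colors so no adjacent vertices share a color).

S_{5} has one hub adjacent to 5 leaves; leaves are pairwise non-adjacent.
Color the hub 0 and every leaf 1.
Chromatic number = 2.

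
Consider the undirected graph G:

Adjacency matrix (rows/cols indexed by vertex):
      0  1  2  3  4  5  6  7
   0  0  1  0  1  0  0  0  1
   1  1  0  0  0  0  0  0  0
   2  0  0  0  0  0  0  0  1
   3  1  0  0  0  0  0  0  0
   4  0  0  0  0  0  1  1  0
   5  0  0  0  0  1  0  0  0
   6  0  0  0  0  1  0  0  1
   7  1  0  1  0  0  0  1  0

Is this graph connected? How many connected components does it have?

Checking connectivity: the graph has 1 connected component(s).
All vertices are reachable from each other. The graph IS connected.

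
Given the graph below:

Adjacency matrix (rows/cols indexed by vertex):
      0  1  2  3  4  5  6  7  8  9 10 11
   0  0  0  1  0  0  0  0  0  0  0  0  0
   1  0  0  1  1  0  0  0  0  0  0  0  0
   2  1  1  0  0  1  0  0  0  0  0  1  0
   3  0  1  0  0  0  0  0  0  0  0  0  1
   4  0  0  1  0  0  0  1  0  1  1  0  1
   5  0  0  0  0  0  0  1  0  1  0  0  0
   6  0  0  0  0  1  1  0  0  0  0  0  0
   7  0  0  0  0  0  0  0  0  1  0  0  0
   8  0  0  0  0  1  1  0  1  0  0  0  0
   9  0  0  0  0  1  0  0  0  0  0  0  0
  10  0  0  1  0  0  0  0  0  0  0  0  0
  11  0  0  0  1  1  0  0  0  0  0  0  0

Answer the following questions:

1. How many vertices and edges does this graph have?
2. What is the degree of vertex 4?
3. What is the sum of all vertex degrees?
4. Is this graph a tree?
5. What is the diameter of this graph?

Count: 12 vertices, 13 edges.
Vertex 4 has neighbors [2, 6, 8, 9, 11], degree = 5.
Handshaking lemma: 2 * 13 = 26.
A tree on 12 vertices has 11 edges. This graph has 13 edges (2 extra). Not a tree.
Diameter (longest shortest path) = 4.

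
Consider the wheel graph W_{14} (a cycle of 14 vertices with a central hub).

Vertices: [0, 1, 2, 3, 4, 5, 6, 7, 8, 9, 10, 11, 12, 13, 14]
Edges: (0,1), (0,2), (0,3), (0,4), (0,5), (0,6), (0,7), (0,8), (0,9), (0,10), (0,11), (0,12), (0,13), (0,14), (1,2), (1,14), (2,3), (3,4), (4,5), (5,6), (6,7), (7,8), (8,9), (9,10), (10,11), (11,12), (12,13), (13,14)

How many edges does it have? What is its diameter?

Wheel graph W_{14}: 14 cycle edges + 14 spoke edges = 28 edges.
The hub is distance 1 from all cycle vertices. Max distance between cycle vertices through hub is 2.
Diameter = 2.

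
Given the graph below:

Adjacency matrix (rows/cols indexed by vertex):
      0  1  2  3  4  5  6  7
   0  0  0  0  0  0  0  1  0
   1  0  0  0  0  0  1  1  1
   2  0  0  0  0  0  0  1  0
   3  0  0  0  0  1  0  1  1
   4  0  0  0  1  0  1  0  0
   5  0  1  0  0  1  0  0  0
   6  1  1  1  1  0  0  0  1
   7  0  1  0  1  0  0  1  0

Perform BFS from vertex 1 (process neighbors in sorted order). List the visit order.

BFS from vertex 1 (neighbors processed in ascending order):
Visit order: 1, 5, 6, 7, 4, 0, 2, 3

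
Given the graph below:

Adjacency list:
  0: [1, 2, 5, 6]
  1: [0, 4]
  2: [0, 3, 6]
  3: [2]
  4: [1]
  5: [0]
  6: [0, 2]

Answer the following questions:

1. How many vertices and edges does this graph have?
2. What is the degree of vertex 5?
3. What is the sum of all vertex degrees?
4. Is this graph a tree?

Count: 7 vertices, 7 edges.
Vertex 5 has neighbors [0], degree = 1.
Handshaking lemma: 2 * 7 = 14.
A tree on 7 vertices has 6 edges. This graph has 7 edges (1 extra). Not a tree.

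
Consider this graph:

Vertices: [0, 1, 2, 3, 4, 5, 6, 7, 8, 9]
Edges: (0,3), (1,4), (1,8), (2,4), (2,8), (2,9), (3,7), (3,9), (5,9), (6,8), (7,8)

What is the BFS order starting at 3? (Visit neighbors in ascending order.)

BFS from vertex 3 (neighbors processed in ascending order):
Visit order: 3, 0, 7, 9, 8, 2, 5, 1, 6, 4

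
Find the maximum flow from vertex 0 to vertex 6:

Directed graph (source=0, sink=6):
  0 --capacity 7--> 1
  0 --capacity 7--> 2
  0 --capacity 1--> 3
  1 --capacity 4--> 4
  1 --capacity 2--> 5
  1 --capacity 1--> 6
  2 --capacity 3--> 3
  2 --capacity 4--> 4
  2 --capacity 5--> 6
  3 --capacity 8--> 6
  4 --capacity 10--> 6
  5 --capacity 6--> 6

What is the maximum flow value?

Computing max flow:
  Flow on (0->1): 7/7
  Flow on (0->2): 7/7
  Flow on (0->3): 1/1
  Flow on (1->4): 4/4
  Flow on (1->5): 2/2
  Flow on (1->6): 1/1
  Flow on (2->3): 2/3
  Flow on (2->6): 5/5
  Flow on (3->6): 3/8
  Flow on (4->6): 4/10
  Flow on (5->6): 2/6
Maximum flow = 15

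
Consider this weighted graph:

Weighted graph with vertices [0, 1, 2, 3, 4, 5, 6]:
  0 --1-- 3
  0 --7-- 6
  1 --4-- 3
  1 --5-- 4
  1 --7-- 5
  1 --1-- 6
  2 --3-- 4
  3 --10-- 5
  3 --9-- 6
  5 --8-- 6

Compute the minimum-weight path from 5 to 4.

Using Dijkstra's algorithm from vertex 5:
Shortest path: 5 -> 1 -> 4
Total weight: 7 + 5 = 12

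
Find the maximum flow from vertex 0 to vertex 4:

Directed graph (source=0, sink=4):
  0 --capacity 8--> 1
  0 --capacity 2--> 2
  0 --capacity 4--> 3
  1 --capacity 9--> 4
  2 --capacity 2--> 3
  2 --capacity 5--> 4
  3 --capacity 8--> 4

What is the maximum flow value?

Computing max flow:
  Flow on (0->1): 8/8
  Flow on (0->2): 2/2
  Flow on (0->3): 4/4
  Flow on (1->4): 8/9
  Flow on (2->4): 2/5
  Flow on (3->4): 4/8
Maximum flow = 14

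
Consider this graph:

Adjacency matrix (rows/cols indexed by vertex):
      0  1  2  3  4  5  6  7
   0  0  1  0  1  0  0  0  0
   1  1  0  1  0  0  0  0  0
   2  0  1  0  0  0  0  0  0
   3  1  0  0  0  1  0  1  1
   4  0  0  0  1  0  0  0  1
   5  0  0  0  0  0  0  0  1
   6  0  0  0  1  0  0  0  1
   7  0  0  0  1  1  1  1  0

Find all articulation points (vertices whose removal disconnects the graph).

An articulation point is a vertex whose removal disconnects the graph.
Articulation points: [0, 1, 3, 7]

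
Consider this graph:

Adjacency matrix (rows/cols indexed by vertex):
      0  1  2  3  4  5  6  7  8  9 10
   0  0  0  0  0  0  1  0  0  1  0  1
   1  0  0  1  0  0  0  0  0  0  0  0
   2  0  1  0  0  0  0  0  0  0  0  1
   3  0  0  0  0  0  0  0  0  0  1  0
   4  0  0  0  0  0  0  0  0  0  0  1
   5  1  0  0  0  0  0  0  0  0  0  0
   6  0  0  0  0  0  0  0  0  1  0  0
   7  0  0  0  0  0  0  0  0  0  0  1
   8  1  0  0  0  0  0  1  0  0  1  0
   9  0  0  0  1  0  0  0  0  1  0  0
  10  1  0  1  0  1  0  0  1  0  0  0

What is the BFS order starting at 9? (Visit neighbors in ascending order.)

BFS from vertex 9 (neighbors processed in ascending order):
Visit order: 9, 3, 8, 0, 6, 5, 10, 2, 4, 7, 1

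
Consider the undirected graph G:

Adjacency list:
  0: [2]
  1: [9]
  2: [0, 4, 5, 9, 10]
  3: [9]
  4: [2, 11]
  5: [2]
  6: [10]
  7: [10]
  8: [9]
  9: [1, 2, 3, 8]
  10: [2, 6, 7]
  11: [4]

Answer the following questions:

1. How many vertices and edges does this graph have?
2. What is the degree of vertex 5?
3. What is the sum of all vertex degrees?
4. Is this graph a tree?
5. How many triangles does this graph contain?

Count: 12 vertices, 11 edges.
Vertex 5 has neighbors [2], degree = 1.
Handshaking lemma: 2 * 11 = 22.
A graph is a tree iff it is connected and has exactly n-1 edges. This graph is connected (all 12 vertices in one component) and has 12-1 = 11 edges. It is a tree.
Number of triangles = 0.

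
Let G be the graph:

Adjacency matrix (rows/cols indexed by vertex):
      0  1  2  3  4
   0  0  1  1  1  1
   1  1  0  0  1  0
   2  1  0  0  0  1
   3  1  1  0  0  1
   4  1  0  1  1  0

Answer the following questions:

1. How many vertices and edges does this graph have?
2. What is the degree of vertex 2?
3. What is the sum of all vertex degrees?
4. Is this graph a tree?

Count: 5 vertices, 7 edges.
Vertex 2 has neighbors [0, 4], degree = 2.
Handshaking lemma: 2 * 7 = 14.
A tree on 5 vertices has 4 edges. This graph has 7 edges (3 extra). Not a tree.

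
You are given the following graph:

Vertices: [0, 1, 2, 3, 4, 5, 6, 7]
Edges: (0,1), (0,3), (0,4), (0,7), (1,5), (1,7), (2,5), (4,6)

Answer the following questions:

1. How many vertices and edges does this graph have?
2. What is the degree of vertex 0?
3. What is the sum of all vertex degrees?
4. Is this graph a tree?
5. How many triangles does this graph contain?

Count: 8 vertices, 8 edges.
Vertex 0 has neighbors [1, 3, 4, 7], degree = 4.
Handshaking lemma: 2 * 8 = 16.
A tree on 8 vertices has 7 edges. This graph has 8 edges (1 extra). Not a tree.
Number of triangles = 1.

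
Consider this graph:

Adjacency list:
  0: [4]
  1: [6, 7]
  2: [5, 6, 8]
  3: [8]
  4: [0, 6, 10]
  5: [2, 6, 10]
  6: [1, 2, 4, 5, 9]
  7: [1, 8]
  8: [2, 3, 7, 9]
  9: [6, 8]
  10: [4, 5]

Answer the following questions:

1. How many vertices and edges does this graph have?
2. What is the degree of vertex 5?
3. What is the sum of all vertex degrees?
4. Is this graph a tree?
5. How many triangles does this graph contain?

Count: 11 vertices, 14 edges.
Vertex 5 has neighbors [2, 6, 10], degree = 3.
Handshaking lemma: 2 * 14 = 28.
A tree on 11 vertices has 10 edges. This graph has 14 edges (4 extra). Not a tree.
Number of triangles = 1.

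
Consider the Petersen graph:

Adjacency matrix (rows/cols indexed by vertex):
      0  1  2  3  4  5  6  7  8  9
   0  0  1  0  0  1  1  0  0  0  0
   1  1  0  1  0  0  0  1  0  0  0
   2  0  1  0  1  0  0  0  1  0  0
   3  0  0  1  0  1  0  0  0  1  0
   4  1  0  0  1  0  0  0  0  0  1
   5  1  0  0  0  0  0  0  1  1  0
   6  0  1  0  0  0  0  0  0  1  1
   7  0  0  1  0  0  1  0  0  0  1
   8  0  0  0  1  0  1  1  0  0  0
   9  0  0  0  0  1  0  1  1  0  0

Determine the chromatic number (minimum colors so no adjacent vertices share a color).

The Petersen graph contains odd cycles (e.g. the outer 5-cycle), so chi >= 3.
A proper 3-coloring exists (it is a well-known 3-chromatic graph).
Chromatic number = 3.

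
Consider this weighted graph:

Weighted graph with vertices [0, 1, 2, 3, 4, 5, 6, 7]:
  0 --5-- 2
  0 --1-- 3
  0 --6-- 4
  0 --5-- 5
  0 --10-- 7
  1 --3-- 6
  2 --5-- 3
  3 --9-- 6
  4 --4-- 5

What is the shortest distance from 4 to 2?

Using Dijkstra's algorithm from vertex 4:
Shortest path: 4 -> 0 -> 2
Total weight: 6 + 5 = 11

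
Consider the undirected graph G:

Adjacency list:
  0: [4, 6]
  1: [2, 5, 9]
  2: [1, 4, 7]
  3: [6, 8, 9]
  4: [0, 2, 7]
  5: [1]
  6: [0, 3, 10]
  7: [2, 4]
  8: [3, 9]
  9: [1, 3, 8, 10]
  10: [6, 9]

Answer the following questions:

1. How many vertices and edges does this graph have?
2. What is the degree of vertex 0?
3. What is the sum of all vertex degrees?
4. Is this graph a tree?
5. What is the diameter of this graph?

Count: 11 vertices, 14 edges.
Vertex 0 has neighbors [4, 6], degree = 2.
Handshaking lemma: 2 * 14 = 28.
A tree on 11 vertices has 10 edges. This graph has 14 edges (4 extra). Not a tree.
Diameter (longest shortest path) = 4.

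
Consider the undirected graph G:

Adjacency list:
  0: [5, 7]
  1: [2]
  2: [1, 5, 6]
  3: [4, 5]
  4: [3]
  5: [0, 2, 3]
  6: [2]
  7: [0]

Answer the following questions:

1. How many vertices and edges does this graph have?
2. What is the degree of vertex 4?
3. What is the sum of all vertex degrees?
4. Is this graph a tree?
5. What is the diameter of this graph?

Count: 8 vertices, 7 edges.
Vertex 4 has neighbors [3], degree = 1.
Handshaking lemma: 2 * 7 = 14.
A graph is a tree iff it is connected and has exactly n-1 edges. This graph is connected (all 8 vertices in one component) and has 8-1 = 7 edges. It is a tree.
Diameter (longest shortest path) = 4.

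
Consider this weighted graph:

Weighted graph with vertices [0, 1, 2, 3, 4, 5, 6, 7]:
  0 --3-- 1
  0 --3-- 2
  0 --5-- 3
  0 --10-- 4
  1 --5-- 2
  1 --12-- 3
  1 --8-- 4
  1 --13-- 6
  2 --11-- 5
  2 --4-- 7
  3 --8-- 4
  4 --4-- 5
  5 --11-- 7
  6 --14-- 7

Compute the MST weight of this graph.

Applying Kruskal's algorithm (sort edges by weight, add if no cycle):
  Add (0,2) w=3
  Add (0,1) w=3
  Add (2,7) w=4
  Add (4,5) w=4
  Add (0,3) w=5
  Skip (1,2) w=5 (creates cycle)
  Add (1,4) w=8
  Skip (3,4) w=8 (creates cycle)
  Skip (0,4) w=10 (creates cycle)
  Skip (2,5) w=11 (creates cycle)
  Skip (5,7) w=11 (creates cycle)
  Skip (1,3) w=12 (creates cycle)
  Add (1,6) w=13
  Skip (6,7) w=14 (creates cycle)
MST weight = 40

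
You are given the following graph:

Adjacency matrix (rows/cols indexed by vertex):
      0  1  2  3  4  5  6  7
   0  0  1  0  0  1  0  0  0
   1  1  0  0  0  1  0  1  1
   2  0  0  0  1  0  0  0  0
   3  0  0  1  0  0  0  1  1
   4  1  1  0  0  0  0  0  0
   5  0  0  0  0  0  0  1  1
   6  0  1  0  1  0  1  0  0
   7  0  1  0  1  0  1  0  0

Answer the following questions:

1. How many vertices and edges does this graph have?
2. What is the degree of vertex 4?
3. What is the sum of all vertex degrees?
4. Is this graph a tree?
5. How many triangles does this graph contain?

Count: 8 vertices, 10 edges.
Vertex 4 has neighbors [0, 1], degree = 2.
Handshaking lemma: 2 * 10 = 20.
A tree on 8 vertices has 7 edges. This graph has 10 edges (3 extra). Not a tree.
Number of triangles = 1.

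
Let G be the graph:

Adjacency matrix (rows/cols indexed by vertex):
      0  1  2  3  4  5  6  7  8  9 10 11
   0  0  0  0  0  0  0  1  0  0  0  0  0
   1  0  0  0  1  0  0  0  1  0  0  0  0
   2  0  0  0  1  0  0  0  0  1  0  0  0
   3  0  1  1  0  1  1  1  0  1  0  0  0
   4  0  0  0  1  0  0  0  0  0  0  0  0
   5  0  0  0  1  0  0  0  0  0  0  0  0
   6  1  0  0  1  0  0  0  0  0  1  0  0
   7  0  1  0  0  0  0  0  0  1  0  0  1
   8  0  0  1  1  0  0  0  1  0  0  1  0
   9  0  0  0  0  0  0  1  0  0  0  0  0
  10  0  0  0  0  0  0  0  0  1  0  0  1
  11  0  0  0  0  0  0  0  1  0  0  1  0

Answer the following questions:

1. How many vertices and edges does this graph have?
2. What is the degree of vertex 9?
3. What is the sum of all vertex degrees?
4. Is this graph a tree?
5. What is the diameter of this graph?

Count: 12 vertices, 14 edges.
Vertex 9 has neighbors [6], degree = 1.
Handshaking lemma: 2 * 14 = 28.
A tree on 12 vertices has 11 edges. This graph has 14 edges (3 extra). Not a tree.
Diameter (longest shortest path) = 5.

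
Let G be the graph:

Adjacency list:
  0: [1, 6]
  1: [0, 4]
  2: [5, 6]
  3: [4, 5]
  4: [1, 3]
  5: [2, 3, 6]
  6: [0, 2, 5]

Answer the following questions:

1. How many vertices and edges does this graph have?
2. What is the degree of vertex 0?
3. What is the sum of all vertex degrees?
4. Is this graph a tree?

Count: 7 vertices, 8 edges.
Vertex 0 has neighbors [1, 6], degree = 2.
Handshaking lemma: 2 * 8 = 16.
A tree on 7 vertices has 6 edges. This graph has 8 edges (2 extra). Not a tree.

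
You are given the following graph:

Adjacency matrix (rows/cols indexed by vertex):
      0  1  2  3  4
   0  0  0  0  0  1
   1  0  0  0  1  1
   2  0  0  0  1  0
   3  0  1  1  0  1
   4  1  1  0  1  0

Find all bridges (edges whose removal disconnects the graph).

A bridge is an edge whose removal increases the number of connected components.
Bridges found: (0,4), (2,3)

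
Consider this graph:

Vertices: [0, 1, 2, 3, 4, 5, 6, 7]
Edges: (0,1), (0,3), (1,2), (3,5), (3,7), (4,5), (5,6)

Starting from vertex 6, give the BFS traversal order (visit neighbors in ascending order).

BFS from vertex 6 (neighbors processed in ascending order):
Visit order: 6, 5, 3, 4, 0, 7, 1, 2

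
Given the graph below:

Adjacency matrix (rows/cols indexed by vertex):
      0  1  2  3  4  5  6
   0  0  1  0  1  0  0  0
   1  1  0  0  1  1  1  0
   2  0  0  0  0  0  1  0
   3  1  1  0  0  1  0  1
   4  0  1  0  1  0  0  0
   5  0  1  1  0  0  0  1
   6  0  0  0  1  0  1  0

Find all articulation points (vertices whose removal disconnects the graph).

An articulation point is a vertex whose removal disconnects the graph.
Articulation points: [5]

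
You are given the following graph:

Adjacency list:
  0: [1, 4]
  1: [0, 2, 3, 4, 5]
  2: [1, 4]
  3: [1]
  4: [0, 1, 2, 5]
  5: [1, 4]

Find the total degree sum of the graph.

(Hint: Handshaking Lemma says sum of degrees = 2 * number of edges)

Count edges: 8 edges.
By Handshaking Lemma: sum of degrees = 2 * 8 = 16.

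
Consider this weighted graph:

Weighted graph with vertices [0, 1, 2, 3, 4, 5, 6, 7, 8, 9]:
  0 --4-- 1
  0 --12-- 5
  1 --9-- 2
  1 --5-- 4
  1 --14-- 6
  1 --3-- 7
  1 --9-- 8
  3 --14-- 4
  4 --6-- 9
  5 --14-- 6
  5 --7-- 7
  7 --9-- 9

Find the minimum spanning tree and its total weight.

Applying Kruskal's algorithm (sort edges by weight, add if no cycle):
  Add (1,7) w=3
  Add (0,1) w=4
  Add (1,4) w=5
  Add (4,9) w=6
  Add (5,7) w=7
  Add (1,2) w=9
  Add (1,8) w=9
  Skip (7,9) w=9 (creates cycle)
  Skip (0,5) w=12 (creates cycle)
  Add (1,6) w=14
  Add (3,4) w=14
  Skip (5,6) w=14 (creates cycle)
MST weight = 71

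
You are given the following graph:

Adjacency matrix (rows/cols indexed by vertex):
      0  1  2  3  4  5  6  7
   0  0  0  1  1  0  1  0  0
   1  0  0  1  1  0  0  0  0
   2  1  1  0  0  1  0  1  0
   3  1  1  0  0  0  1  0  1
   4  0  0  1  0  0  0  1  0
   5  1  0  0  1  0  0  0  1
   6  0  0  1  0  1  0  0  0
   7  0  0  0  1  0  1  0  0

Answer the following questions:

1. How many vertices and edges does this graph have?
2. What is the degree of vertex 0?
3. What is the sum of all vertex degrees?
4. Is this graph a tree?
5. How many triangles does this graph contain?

Count: 8 vertices, 11 edges.
Vertex 0 has neighbors [2, 3, 5], degree = 3.
Handshaking lemma: 2 * 11 = 22.
A tree on 8 vertices has 7 edges. This graph has 11 edges (4 extra). Not a tree.
Number of triangles = 3.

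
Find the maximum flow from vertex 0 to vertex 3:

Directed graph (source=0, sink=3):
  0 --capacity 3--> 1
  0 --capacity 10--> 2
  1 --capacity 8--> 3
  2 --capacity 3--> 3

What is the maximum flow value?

Computing max flow:
  Flow on (0->1): 3/3
  Flow on (0->2): 3/10
  Flow on (1->3): 3/8
  Flow on (2->3): 3/3
Maximum flow = 6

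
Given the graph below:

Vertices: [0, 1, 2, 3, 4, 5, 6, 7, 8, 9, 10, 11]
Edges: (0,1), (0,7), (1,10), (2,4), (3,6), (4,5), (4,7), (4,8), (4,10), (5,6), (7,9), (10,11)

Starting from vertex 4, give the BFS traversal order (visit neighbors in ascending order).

BFS from vertex 4 (neighbors processed in ascending order):
Visit order: 4, 2, 5, 7, 8, 10, 6, 0, 9, 1, 11, 3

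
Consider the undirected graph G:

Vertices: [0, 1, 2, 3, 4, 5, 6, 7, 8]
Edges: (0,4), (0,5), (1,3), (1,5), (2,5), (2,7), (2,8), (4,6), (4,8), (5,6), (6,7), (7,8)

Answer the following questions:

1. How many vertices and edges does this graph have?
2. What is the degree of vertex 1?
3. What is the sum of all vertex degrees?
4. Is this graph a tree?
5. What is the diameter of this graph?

Count: 9 vertices, 12 edges.
Vertex 1 has neighbors [3, 5], degree = 2.
Handshaking lemma: 2 * 12 = 24.
A tree on 9 vertices has 8 edges. This graph has 12 edges (4 extra). Not a tree.
Diameter (longest shortest path) = 4.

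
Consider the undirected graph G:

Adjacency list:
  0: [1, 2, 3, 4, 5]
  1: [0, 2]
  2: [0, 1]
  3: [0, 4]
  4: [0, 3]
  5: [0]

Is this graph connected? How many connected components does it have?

Checking connectivity: the graph has 1 connected component(s).
All vertices are reachable from each other. The graph IS connected.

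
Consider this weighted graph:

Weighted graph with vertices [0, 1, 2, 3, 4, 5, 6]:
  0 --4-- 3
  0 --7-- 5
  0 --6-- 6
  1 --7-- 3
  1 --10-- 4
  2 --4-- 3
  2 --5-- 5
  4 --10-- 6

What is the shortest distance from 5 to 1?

Using Dijkstra's algorithm from vertex 5:
Shortest path: 5 -> 2 -> 3 -> 1
Total weight: 5 + 4 + 7 = 16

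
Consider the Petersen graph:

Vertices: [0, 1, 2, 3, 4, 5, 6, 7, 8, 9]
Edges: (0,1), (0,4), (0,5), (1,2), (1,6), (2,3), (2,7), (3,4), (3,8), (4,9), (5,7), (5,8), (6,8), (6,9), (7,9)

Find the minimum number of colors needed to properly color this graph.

The Petersen graph contains odd cycles (e.g. the outer 5-cycle), so chi >= 3.
A proper 3-coloring exists (it is a well-known 3-chromatic graph).
Chromatic number = 3.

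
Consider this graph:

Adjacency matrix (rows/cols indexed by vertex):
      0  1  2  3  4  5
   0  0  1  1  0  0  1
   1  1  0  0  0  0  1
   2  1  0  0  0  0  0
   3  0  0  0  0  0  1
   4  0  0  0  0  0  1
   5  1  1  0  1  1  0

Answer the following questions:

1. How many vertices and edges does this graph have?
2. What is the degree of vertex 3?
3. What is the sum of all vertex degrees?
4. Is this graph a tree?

Count: 6 vertices, 6 edges.
Vertex 3 has neighbors [5], degree = 1.
Handshaking lemma: 2 * 6 = 12.
A tree on 6 vertices has 5 edges. This graph has 6 edges (1 extra). Not a tree.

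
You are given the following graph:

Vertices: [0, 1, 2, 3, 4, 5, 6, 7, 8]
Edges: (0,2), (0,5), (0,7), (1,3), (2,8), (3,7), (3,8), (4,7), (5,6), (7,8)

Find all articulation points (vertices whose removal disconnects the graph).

An articulation point is a vertex whose removal disconnects the graph.
Articulation points: [0, 3, 5, 7]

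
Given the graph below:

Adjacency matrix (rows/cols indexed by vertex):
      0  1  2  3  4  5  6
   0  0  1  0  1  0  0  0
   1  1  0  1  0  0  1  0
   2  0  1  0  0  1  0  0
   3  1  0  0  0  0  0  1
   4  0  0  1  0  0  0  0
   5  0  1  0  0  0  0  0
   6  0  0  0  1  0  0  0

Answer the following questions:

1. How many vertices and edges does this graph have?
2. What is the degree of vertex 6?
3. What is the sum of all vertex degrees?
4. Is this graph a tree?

Count: 7 vertices, 6 edges.
Vertex 6 has neighbors [3], degree = 1.
Handshaking lemma: 2 * 6 = 12.
A graph is a tree iff it is connected and has exactly n-1 edges. This graph is connected (all 7 vertices in one component) and has 7-1 = 6 edges. It is a tree.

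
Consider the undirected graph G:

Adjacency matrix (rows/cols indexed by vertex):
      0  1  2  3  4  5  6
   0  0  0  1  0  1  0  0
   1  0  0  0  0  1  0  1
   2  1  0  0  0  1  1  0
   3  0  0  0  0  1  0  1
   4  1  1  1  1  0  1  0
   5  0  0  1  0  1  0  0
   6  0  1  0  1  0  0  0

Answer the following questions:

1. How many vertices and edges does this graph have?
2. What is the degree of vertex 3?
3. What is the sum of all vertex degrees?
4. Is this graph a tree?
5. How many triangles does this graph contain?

Count: 7 vertices, 9 edges.
Vertex 3 has neighbors [4, 6], degree = 2.
Handshaking lemma: 2 * 9 = 18.
A tree on 7 vertices has 6 edges. This graph has 9 edges (3 extra). Not a tree.
Number of triangles = 2.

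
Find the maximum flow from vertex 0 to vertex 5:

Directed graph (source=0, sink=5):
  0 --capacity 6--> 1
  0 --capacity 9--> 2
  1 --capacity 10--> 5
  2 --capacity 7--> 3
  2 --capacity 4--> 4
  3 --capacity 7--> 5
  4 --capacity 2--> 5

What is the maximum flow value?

Computing max flow:
  Flow on (0->1): 6/6
  Flow on (0->2): 9/9
  Flow on (1->5): 6/10
  Flow on (2->3): 7/7
  Flow on (2->4): 2/4
  Flow on (3->5): 7/7
  Flow on (4->5): 2/2
Maximum flow = 15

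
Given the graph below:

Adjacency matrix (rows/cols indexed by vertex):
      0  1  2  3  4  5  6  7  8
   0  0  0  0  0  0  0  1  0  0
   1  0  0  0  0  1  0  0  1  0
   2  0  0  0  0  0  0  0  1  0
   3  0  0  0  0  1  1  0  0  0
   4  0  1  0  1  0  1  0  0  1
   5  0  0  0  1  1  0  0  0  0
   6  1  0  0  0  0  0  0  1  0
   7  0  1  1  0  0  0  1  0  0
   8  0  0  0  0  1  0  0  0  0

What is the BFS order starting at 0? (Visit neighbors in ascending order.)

BFS from vertex 0 (neighbors processed in ascending order):
Visit order: 0, 6, 7, 1, 2, 4, 3, 5, 8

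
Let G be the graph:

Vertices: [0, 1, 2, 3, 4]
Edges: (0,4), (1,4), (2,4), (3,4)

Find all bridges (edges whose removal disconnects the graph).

A bridge is an edge whose removal increases the number of connected components.
Bridges found: (0,4), (1,4), (2,4), (3,4)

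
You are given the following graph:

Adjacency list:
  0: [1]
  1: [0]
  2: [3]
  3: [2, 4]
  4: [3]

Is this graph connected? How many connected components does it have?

Checking connectivity: the graph has 2 connected component(s).
Components: [[0, 1], [2, 3, 4]]. The graph is NOT connected.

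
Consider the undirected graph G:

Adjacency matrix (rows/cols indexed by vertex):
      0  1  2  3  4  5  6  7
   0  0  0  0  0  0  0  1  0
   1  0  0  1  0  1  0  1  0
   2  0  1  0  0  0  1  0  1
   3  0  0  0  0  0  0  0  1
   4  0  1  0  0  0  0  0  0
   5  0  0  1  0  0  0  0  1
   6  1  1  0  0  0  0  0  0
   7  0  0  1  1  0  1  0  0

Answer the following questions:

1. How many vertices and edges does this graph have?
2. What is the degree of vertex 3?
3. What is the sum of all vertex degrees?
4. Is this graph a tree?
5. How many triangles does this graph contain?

Count: 8 vertices, 8 edges.
Vertex 3 has neighbors [7], degree = 1.
Handshaking lemma: 2 * 8 = 16.
A tree on 8 vertices has 7 edges. This graph has 8 edges (1 extra). Not a tree.
Number of triangles = 1.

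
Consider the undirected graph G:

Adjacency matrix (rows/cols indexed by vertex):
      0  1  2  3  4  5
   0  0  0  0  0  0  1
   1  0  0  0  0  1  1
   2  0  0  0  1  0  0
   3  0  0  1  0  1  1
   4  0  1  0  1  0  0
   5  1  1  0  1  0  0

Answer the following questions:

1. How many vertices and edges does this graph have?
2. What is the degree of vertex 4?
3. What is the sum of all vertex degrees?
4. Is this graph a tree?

Count: 6 vertices, 6 edges.
Vertex 4 has neighbors [1, 3], degree = 2.
Handshaking lemma: 2 * 6 = 12.
A tree on 6 vertices has 5 edges. This graph has 6 edges (1 extra). Not a tree.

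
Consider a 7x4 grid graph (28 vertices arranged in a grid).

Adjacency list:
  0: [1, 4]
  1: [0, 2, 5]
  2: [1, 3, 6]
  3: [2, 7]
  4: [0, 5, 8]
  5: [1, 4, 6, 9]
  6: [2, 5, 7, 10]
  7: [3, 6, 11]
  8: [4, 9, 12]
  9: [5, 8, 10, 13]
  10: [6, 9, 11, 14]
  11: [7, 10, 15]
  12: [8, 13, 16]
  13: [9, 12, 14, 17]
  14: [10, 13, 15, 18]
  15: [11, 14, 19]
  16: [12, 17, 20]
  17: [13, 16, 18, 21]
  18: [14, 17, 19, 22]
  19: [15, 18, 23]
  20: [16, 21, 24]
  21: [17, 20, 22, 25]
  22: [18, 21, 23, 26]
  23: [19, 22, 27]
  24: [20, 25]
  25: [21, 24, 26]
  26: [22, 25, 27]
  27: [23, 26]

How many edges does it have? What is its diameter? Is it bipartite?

A 7x4 grid has 24 vertical edges and 21 horizontal edges.
Total edges = 24 + 21 = 45.
Diameter = (7-1) + (4-1) = 9 (corner to opposite corner).
Grid graphs are bipartite (checkerboard coloring).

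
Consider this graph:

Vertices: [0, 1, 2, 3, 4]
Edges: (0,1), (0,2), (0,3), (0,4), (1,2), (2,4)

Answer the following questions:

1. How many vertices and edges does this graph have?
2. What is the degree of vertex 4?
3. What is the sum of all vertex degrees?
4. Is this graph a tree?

Count: 5 vertices, 6 edges.
Vertex 4 has neighbors [0, 2], degree = 2.
Handshaking lemma: 2 * 6 = 12.
A tree on 5 vertices has 4 edges. This graph has 6 edges (2 extra). Not a tree.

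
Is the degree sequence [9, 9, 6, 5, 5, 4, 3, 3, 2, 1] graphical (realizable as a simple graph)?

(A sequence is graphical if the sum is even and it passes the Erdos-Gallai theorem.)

Sum of degrees = 47. Sum is odd, so the sequence is NOT graphical.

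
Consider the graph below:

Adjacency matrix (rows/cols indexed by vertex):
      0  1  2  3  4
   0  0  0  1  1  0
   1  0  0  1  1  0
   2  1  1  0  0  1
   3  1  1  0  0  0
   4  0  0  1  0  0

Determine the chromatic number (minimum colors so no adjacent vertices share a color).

The graph has a maximum clique of size 2 (lower bound on chromatic number).
A valid 2-coloring: {0: 1, 1: 1, 2: 0, 3: 0, 4: 1}.
Chromatic number = 2.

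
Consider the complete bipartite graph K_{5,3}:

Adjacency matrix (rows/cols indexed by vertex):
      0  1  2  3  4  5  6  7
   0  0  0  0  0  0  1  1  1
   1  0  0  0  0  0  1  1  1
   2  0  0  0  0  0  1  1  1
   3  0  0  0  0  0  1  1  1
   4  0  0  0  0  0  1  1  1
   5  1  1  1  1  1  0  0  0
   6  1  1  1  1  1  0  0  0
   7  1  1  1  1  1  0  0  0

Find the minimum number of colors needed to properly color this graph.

K_{5,3} is bipartite: vertices split into two independent sets of size 5 and 3.
Color one set 0, the other 1. No adjacent vertices share a color.
Chromatic number = 2.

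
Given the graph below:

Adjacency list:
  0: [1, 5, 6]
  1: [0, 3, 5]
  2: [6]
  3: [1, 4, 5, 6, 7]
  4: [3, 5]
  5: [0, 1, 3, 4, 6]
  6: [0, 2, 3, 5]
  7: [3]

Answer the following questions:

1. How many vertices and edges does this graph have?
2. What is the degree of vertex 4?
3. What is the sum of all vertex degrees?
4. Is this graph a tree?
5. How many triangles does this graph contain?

Count: 8 vertices, 12 edges.
Vertex 4 has neighbors [3, 5], degree = 2.
Handshaking lemma: 2 * 12 = 24.
A tree on 8 vertices has 7 edges. This graph has 12 edges (5 extra). Not a tree.
Number of triangles = 5.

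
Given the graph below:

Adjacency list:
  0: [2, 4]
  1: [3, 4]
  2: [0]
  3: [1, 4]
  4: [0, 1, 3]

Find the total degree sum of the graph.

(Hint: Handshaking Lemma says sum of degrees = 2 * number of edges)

Count edges: 5 edges.
By Handshaking Lemma: sum of degrees = 2 * 5 = 10.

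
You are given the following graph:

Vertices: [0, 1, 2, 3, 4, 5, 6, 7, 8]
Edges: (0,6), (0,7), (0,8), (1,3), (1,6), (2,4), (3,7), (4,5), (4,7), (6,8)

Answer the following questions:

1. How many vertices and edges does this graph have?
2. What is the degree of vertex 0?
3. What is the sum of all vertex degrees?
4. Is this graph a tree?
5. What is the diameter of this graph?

Count: 9 vertices, 10 edges.
Vertex 0 has neighbors [6, 7, 8], degree = 3.
Handshaking lemma: 2 * 10 = 20.
A tree on 9 vertices has 8 edges. This graph has 10 edges (2 extra). Not a tree.
Diameter (longest shortest path) = 4.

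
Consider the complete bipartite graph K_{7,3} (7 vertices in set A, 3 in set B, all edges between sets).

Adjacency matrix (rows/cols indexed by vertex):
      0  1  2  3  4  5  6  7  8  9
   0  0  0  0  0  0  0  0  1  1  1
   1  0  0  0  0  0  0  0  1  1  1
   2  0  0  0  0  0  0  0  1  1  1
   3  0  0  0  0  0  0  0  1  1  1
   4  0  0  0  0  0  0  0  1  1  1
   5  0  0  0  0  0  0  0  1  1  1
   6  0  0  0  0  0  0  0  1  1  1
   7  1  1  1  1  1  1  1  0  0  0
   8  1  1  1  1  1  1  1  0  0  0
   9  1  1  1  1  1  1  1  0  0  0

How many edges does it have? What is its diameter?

K_{7,3} has 7 * 3 = 21 edges.
Any vertex reaches any opposite-side vertex in 1 step; same-side vertices reach in 2 steps via any opposite-side vertex.
Diameter = 2.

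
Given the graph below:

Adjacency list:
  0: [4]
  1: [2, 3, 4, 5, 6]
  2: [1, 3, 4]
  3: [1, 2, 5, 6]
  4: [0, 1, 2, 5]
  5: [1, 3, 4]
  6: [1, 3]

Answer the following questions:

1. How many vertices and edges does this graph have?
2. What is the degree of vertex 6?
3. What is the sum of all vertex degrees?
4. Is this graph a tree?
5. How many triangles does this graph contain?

Count: 7 vertices, 11 edges.
Vertex 6 has neighbors [1, 3], degree = 2.
Handshaking lemma: 2 * 11 = 22.
A tree on 7 vertices has 6 edges. This graph has 11 edges (5 extra). Not a tree.
Number of triangles = 5.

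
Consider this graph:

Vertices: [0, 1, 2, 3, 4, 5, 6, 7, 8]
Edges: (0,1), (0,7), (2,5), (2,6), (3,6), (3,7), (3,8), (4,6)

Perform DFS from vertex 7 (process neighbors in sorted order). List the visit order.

DFS from vertex 7 (neighbors processed in ascending order):
Visit order: 7, 0, 1, 3, 6, 2, 5, 4, 8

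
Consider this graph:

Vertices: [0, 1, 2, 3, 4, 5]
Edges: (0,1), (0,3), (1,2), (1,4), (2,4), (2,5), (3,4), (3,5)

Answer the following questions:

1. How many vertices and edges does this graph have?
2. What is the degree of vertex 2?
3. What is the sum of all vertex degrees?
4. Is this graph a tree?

Count: 6 vertices, 8 edges.
Vertex 2 has neighbors [1, 4, 5], degree = 3.
Handshaking lemma: 2 * 8 = 16.
A tree on 6 vertices has 5 edges. This graph has 8 edges (3 extra). Not a tree.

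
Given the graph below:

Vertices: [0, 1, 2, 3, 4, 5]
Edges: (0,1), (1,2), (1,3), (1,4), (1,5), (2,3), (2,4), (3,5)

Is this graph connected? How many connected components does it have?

Checking connectivity: the graph has 1 connected component(s).
All vertices are reachable from each other. The graph IS connected.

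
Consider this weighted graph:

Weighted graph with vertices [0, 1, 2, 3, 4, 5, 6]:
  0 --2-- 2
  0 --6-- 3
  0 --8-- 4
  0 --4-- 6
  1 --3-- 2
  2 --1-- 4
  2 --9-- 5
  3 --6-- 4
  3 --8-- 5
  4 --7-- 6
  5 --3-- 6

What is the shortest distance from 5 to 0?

Using Dijkstra's algorithm from vertex 5:
Shortest path: 5 -> 6 -> 0
Total weight: 3 + 4 = 7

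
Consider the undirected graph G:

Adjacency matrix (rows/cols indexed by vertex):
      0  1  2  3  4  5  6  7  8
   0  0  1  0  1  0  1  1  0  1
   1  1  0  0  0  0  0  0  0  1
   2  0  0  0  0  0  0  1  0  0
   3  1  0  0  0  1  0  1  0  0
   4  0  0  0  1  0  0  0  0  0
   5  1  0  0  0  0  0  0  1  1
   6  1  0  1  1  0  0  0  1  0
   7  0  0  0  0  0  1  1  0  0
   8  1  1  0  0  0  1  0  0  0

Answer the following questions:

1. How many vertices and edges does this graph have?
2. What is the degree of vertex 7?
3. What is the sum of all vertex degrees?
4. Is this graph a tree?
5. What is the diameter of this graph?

Count: 9 vertices, 12 edges.
Vertex 7 has neighbors [5, 6], degree = 2.
Handshaking lemma: 2 * 12 = 24.
A tree on 9 vertices has 8 edges. This graph has 12 edges (4 extra). Not a tree.
Diameter (longest shortest path) = 3.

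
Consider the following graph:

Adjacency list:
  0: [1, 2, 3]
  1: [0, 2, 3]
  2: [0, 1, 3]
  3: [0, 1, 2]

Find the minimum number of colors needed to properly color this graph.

The graph has a maximum clique of size 4 (lower bound on chromatic number).
A valid 4-coloring: {0: 0, 1: 1, 2: 2, 3: 3}.
Chromatic number = 4.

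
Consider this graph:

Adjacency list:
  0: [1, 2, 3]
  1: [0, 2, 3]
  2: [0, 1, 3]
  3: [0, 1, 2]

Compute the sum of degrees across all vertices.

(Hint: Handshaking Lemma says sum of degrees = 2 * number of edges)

Count edges: 6 edges.
By Handshaking Lemma: sum of degrees = 2 * 6 = 12.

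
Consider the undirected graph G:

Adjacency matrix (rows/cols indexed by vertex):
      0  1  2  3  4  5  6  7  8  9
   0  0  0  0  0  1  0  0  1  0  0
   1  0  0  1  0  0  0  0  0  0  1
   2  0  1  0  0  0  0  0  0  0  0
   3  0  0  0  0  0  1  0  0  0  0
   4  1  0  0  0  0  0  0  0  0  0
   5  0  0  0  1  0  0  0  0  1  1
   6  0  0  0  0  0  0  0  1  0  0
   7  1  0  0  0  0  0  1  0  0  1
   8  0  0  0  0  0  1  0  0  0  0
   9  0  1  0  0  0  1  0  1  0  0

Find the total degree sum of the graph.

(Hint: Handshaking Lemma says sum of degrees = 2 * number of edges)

Count edges: 9 edges.
By Handshaking Lemma: sum of degrees = 2 * 9 = 18.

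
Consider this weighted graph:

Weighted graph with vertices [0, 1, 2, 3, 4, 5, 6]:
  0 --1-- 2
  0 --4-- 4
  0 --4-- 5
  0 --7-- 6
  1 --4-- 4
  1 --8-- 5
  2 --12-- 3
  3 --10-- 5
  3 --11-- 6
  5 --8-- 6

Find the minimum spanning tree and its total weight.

Applying Kruskal's algorithm (sort edges by weight, add if no cycle):
  Add (0,2) w=1
  Add (0,4) w=4
  Add (0,5) w=4
  Add (1,4) w=4
  Add (0,6) w=7
  Skip (1,5) w=8 (creates cycle)
  Skip (5,6) w=8 (creates cycle)
  Add (3,5) w=10
  Skip (3,6) w=11 (creates cycle)
  Skip (2,3) w=12 (creates cycle)
MST weight = 30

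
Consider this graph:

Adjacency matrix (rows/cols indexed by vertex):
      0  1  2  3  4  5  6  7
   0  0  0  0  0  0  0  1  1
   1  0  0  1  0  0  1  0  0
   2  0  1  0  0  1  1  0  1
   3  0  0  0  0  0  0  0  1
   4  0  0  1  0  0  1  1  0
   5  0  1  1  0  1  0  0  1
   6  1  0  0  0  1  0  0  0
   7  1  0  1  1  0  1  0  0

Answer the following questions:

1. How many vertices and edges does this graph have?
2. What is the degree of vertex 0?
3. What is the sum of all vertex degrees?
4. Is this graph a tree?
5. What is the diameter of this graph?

Count: 8 vertices, 11 edges.
Vertex 0 has neighbors [6, 7], degree = 2.
Handshaking lemma: 2 * 11 = 22.
A tree on 8 vertices has 7 edges. This graph has 11 edges (4 extra). Not a tree.
Diameter (longest shortest path) = 3.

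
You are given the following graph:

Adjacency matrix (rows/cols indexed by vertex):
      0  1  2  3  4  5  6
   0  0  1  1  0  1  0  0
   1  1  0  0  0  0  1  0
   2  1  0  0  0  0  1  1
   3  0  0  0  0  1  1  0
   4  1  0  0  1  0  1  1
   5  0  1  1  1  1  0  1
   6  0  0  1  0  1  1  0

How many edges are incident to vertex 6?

Vertex 6 has neighbors [2, 4, 5], so deg(6) = 3.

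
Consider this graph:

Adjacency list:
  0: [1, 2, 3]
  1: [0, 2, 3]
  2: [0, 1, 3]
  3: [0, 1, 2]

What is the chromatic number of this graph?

The graph has a maximum clique of size 4 (lower bound on chromatic number).
A valid 4-coloring: {0: 0, 1: 1, 2: 2, 3: 3}.
Chromatic number = 4.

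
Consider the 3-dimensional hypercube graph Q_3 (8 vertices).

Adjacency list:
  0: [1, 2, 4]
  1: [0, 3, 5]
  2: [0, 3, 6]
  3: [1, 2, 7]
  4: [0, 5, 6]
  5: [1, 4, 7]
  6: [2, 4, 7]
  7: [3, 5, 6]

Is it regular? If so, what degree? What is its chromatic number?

In Q_3, every vertex has exactly 3 neighbors (flip one of 3 bits), so it is 3-regular.
Q_3 is bipartite (partition by bit-parity), so chromatic number = 2.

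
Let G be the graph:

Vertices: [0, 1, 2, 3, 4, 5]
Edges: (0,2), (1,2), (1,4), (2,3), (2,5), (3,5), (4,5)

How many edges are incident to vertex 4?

Vertex 4 has neighbors [1, 5], so deg(4) = 2.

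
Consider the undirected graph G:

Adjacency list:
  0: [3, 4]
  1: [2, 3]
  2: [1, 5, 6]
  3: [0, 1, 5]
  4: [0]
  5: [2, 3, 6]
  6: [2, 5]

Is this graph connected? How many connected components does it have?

Checking connectivity: the graph has 1 connected component(s).
All vertices are reachable from each other. The graph IS connected.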